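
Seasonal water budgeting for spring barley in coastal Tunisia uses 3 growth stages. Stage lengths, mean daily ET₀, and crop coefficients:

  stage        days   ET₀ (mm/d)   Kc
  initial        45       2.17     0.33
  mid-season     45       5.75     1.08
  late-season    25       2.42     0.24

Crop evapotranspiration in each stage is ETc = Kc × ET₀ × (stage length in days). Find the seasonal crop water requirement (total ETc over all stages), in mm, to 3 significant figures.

initial: 0.33 × 2.17 × 45 = 32.22 mm
mid-season: 1.08 × 5.75 × 45 = 279.45 mm
late-season: 0.24 × 2.42 × 25 = 14.52 mm
Seasonal total = 326.19 mm

326 mm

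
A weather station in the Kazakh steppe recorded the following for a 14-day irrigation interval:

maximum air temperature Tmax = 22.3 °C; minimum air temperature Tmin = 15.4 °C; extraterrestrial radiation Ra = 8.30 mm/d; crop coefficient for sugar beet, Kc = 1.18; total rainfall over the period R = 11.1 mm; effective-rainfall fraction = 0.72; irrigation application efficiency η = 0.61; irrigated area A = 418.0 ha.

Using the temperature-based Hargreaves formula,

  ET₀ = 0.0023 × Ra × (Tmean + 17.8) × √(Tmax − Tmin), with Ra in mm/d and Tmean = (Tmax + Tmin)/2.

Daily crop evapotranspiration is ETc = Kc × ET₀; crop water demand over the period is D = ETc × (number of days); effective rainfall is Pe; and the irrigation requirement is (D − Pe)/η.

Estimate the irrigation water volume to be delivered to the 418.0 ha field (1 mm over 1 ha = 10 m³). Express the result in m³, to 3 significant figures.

Tmean = (22.3 + 15.4)/2 = 18.85 °C
ET₀ = 0.0023 × 8.30 × (18.85 + 17.8) × √6.9 = 0.0023 × 8.30 × 36.65 × 2.6268 = 1.8378 mm/d
ETc = Kc × ET₀ = 1.18 × 1.8378 = 2.1686 mm/d
Crop demand D = ETc × 14 d = 2.1686 × 14 = 30.360 mm
Pe = 0.72 × 11.1 = 7.992 mm
D − Pe = 30.360 − 7.992 = 22.368 mm
Gross irrigation = 22.368 / 0.61 = 36.669 mm
Volume = 36.669 mm × 418.0 ha × 10 = 153276.4 m³

153000 m³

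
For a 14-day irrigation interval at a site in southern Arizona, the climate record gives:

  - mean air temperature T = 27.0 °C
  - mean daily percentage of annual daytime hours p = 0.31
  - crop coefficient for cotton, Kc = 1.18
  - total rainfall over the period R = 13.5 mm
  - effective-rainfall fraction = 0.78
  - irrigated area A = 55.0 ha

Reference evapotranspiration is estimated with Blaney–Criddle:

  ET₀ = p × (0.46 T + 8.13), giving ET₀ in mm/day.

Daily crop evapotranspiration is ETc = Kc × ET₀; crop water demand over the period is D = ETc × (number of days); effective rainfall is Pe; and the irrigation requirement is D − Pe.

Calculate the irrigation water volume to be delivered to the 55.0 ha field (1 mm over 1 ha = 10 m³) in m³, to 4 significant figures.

ET₀ = 0.31 × (0.46 × 27.0 + 8.13) = 0.31 × 20.550 = 6.3705 mm/d
ETc = Kc × ET₀ = 1.18 × 6.3705 = 7.5172 mm/d
Crop demand D = ETc × 14 d = 7.5172 × 14 = 105.241 mm
Pe = 0.78 × 13.5 = 10.530 mm
D − Pe = 105.241 − 10.530 = 94.711 mm
Volume = 94.711 mm × 55.0 ha × 10 = 52091.1 m³

52090 m³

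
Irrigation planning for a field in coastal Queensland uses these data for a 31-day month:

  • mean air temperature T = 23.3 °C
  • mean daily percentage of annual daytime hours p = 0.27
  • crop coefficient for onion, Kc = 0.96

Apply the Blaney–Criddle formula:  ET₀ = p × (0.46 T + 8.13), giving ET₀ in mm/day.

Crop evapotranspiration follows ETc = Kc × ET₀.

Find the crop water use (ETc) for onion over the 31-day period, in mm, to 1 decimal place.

151.4 mm

ET₀ = 0.27 × (0.46 × 23.3 + 8.13) = 0.27 × 18.848 = 5.0890 mm/d
ETc = Kc × ET₀ = 0.96 × 5.0890 = 4.8854 mm/d
Over 31 days: 4.8854 × 31 = 151.447 mm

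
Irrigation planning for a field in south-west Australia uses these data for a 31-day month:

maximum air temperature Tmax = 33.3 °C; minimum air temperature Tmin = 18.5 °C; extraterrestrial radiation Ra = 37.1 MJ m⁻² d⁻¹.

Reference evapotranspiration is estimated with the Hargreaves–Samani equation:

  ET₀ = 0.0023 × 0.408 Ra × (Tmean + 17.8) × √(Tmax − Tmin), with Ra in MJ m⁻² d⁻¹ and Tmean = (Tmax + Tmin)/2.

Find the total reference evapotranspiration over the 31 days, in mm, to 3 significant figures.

Tmean = (33.3 + 18.5)/2 = 25.90 °C
0.408 Ra = 0.408 × 37.1 = 15.1368 mm/d equivalent
ET₀ = 0.0023 × 15.1368 × (25.90 + 17.8) × √14.8 = 0.0023 × 15.1368 × 43.70 × 3.8471 = 5.8530 mm/d
Over 31 days: 5.8530 × 31 = 181.443 mm

181 mm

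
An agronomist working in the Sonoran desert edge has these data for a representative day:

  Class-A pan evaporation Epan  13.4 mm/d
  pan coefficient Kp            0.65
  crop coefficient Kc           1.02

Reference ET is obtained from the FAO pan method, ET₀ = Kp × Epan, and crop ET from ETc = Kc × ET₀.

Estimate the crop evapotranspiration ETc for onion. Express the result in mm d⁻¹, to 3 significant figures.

ET₀ = 0.65 × 13.4 = 8.7100 mm/d
ETc = Kc × ET₀ = 1.02 × 8.7100 = 8.8842 mm/d

8.88 mm d⁻¹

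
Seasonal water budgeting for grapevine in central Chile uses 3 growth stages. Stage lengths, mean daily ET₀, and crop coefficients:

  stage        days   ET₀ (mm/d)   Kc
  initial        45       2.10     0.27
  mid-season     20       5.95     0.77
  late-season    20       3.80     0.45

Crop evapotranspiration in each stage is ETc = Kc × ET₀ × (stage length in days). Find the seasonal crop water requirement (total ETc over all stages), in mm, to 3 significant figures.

151 mm

initial: 0.27 × 2.10 × 45 = 25.52 mm
mid-season: 0.77 × 5.95 × 20 = 91.63 mm
late-season: 0.45 × 3.80 × 20 = 34.20 mm
Seasonal total = 151.35 mm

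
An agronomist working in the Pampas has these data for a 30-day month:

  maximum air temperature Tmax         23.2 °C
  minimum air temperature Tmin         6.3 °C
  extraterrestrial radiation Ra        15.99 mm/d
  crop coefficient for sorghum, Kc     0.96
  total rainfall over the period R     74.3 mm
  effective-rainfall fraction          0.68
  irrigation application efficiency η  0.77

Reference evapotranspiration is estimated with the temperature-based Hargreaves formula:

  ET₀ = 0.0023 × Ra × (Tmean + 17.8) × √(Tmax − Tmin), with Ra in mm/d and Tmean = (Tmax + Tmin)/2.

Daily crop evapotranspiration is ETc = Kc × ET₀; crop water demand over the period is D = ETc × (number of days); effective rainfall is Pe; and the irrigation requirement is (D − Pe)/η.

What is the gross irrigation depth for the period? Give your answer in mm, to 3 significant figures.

Tmean = (23.2 + 6.3)/2 = 14.75 °C
ET₀ = 0.0023 × 15.99 × (14.75 + 17.8) × √16.9 = 0.0023 × 15.99 × 32.55 × 4.1110 = 4.9212 mm/d
ETc = Kc × ET₀ = 0.96 × 4.9212 = 4.7244 mm/d
Crop demand D = ETc × 30 d = 4.7244 × 30 = 141.732 mm
Pe = 0.68 × 74.3 = 50.524 mm
D − Pe = 141.732 − 50.524 = 91.208 mm
Gross irrigation = 91.208 / 0.77 = 118.452 mm

118 mm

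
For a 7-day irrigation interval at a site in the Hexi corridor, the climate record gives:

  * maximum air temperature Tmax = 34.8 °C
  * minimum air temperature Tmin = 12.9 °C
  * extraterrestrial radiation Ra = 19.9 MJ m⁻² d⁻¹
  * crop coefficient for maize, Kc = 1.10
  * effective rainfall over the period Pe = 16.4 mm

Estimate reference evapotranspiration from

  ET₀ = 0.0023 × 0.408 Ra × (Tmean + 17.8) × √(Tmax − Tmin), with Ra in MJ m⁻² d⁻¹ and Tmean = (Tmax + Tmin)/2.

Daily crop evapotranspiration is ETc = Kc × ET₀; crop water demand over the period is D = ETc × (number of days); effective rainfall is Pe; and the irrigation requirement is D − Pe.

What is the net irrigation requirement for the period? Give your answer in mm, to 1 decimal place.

Tmean = (34.8 + 12.9)/2 = 23.85 °C
0.408 Ra = 0.408 × 19.9 = 8.1192 mm/d equivalent
ET₀ = 0.0023 × 8.1192 × (23.85 + 17.8) × √21.9 = 0.0023 × 8.1192 × 41.65 × 4.6797 = 3.6398 mm/d
ETc = Kc × ET₀ = 1.10 × 3.6398 = 4.0038 mm/d
Crop demand D = ETc × 7 d = 4.0038 × 7 = 28.027 mm
D − Pe = 28.027 − 16.4 = 11.627 mm

11.6 mm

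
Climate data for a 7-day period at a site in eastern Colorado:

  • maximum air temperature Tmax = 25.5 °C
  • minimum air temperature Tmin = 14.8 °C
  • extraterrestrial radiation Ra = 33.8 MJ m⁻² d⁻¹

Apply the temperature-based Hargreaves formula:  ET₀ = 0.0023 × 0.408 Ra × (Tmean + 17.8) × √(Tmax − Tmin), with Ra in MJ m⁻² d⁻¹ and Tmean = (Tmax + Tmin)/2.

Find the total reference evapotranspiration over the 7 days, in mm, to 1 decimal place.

27.6 mm

Tmean = (25.5 + 14.8)/2 = 20.15 °C
0.408 Ra = 0.408 × 33.8 = 13.7904 mm/d equivalent
ET₀ = 0.0023 × 13.7904 × (20.15 + 17.8) × √10.7 = 0.0023 × 13.7904 × 37.95 × 3.2711 = 3.9374 mm/d
Over 7 days: 3.9374 × 7 = 27.562 mm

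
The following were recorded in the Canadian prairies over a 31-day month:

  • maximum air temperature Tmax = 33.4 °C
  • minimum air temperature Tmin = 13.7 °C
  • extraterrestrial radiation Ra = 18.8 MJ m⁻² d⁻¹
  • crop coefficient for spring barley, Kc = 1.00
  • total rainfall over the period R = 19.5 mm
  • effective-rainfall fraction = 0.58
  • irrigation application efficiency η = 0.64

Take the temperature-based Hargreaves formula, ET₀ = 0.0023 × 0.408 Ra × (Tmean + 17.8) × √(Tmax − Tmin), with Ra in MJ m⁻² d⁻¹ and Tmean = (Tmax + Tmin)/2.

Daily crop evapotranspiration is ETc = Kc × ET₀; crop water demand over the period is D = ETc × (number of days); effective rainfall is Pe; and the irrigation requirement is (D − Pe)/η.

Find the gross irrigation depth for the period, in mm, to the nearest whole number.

Tmean = (33.4 + 13.7)/2 = 23.55 °C
0.408 Ra = 0.408 × 18.8 = 7.6704 mm/d equivalent
ET₀ = 0.0023 × 7.6704 × (23.55 + 17.8) × √19.7 = 0.0023 × 7.6704 × 41.35 × 4.4385 = 3.2379 mm/d
ETc = Kc × ET₀ = 1.00 × 3.2379 = 3.2379 mm/d
Crop demand D = ETc × 31 d = 3.2379 × 31 = 100.375 mm
Pe = 0.58 × 19.5 = 11.310 mm
D − Pe = 100.375 − 11.310 = 89.065 mm
Gross irrigation = 89.065 / 0.64 = 139.164 mm

139 mm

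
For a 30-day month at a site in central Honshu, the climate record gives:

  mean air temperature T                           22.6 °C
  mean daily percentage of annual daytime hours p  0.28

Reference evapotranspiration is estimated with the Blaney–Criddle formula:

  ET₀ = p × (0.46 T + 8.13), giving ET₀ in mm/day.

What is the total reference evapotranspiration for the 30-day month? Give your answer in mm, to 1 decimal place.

ET₀ = 0.28 × (0.46 × 22.6 + 8.13) = 0.28 × 18.526 = 5.1873 mm/d
Monthly total = 5.1873 × 30 = 155.619 mm

155.6 mm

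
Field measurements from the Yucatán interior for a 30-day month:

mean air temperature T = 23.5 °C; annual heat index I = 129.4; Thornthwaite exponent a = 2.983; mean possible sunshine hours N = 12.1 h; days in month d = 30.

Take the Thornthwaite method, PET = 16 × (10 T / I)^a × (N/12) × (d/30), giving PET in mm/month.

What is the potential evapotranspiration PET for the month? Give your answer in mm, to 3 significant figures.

95.7 mm

10T/I = 10 × 23.5 / 129.4 = 1.8161
(10T/I)^a = 1.8161^2.983 = 5.9294
Uncorrected PET = 16 × 5.9294 = 94.870 mm
Correction = (N/12)(d/30) = (12.1/12)(30/30) = 1.0083
PET = 94.870 × 1.0083 = 95.657 mm/month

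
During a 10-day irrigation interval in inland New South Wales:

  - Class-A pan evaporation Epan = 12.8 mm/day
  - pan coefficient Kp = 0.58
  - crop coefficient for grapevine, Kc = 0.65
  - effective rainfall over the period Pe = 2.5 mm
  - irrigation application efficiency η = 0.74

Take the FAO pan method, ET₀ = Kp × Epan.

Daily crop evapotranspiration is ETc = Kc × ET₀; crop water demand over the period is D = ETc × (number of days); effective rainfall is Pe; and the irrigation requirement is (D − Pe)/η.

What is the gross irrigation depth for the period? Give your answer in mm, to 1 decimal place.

61.8 mm

ET₀ = 0.58 × 12.8 = 7.4240 mm/d
ETc = Kc × ET₀ = 0.65 × 7.4240 = 4.8256 mm/d
Crop demand D = ETc × 10 d = 4.8256 × 10 = 48.256 mm
D − Pe = 48.256 − 2.5 = 45.756 mm
Gross irrigation = 45.756 / 0.74 = 61.832 mm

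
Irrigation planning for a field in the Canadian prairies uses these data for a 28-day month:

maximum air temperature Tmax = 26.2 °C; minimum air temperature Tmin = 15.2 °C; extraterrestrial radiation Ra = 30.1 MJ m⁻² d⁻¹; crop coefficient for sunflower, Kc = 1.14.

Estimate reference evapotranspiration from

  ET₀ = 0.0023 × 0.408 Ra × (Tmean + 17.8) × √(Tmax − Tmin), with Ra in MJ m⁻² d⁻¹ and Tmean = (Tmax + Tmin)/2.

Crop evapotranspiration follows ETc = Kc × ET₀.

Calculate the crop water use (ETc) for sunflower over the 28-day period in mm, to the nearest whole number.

Tmean = (26.2 + 15.2)/2 = 20.70 °C
0.408 Ra = 0.408 × 30.1 = 12.2808 mm/d equivalent
ET₀ = 0.0023 × 12.2808 × (20.70 + 17.8) × √11.0 = 0.0023 × 12.2808 × 38.50 × 3.3166 = 3.6067 mm/d
ETc = Kc × ET₀ = 1.14 × 3.6067 = 4.1116 mm/d
Over 28 days: 4.1116 × 28 = 115.125 mm

115 mm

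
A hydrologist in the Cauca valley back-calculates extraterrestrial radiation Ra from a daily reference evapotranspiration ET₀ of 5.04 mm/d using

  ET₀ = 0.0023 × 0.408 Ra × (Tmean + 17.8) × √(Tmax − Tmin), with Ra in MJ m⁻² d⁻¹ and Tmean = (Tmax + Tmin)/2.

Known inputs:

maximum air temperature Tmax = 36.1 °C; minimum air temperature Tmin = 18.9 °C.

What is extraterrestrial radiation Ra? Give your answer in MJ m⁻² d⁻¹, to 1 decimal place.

Tmean = (36.1+18.9)/2 = 27.50 °C; ΔT = 17.2
Ra = ET₀ / [0.0023 × 0.408 × (Tmean+17.8) × √ΔT]
   = 5.04 / (0.0023 × 0.408 × 45.30 × 4.1473) = 28.588 MJ m⁻² d⁻¹

28.6 MJ m⁻² d⁻¹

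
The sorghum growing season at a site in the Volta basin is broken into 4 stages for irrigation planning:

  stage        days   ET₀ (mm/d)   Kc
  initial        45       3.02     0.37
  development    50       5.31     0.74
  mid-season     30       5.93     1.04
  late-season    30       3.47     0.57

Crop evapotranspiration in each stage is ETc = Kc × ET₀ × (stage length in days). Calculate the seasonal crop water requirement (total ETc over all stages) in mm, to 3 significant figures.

491 mm

initial: 0.37 × 3.02 × 45 = 50.28 mm
development: 0.74 × 5.31 × 50 = 196.47 mm
mid-season: 1.04 × 5.93 × 30 = 185.02 mm
late-season: 0.57 × 3.47 × 30 = 59.34 mm
Seasonal total = 491.11 mm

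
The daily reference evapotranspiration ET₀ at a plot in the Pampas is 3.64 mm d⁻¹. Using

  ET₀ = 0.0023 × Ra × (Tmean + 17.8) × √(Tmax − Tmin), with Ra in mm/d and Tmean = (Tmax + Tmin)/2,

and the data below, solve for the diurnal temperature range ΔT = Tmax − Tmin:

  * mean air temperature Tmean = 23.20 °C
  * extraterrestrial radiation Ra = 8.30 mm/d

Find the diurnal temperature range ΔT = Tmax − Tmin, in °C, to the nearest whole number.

√ΔT = ET₀ / [0.0023 × Ra × (Tmean+17.8)] = 3.64 / (0.0023 × 8.30 × 41.00) = 4.6506
ΔT = 4.6506² = 21.628 °C

22 °C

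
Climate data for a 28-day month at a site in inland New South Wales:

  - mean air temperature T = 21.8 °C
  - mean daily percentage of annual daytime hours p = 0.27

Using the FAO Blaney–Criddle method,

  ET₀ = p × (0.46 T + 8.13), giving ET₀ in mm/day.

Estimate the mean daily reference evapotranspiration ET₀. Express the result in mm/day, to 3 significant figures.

ET₀ = 0.27 × (0.46 × 21.8 + 8.13) = 0.27 × 18.158 = 4.9027 mm/d

4.90 mm/day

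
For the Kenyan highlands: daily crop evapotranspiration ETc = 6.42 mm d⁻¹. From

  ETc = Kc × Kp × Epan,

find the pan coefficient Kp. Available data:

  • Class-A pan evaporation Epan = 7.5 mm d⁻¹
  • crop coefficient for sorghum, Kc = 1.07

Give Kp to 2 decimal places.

0.80

ETc = Kc × Kp × Epan  ⇒  Kp = ETc / (Kc × Epan)
Kp = 6.42 / (1.07 × 7.5) = 6.42 / 8.025 = 0.8000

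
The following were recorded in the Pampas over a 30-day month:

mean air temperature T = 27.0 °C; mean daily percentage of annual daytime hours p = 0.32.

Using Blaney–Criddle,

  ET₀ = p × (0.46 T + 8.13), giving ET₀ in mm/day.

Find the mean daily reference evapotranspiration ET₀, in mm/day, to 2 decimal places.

ET₀ = 0.32 × (0.46 × 27.0 + 8.13) = 0.32 × 20.550 = 6.5760 mm/d

6.58 mm/day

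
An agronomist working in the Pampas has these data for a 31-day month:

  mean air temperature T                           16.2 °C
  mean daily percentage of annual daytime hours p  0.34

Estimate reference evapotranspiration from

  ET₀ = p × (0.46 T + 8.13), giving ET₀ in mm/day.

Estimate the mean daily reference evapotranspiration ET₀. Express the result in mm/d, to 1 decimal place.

5.3 mm/d

ET₀ = 0.34 × (0.46 × 16.2 + 8.13) = 0.34 × 15.582 = 5.2979 mm/d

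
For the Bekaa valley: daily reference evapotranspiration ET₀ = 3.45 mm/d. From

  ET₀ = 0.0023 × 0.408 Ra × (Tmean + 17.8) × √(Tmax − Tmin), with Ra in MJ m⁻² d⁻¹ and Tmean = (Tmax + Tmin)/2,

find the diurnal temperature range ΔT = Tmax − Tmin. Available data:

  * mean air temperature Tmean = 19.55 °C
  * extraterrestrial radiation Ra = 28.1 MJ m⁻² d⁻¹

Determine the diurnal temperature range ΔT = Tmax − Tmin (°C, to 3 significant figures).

√ΔT = ET₀ / [0.0023 × 0.408 × Ra × (Tmean+17.8)] = 3.45 / (0.0023 × 11.4648 × 37.35) = 3.5030
ΔT = 3.5030² = 12.271 °C

12.3 °C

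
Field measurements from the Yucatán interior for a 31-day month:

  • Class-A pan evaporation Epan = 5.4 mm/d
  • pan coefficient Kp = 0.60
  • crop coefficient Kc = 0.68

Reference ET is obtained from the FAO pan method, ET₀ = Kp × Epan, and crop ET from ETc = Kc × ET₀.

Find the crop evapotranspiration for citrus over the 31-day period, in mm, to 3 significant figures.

68.3 mm

ET₀ = 0.60 × 5.4 = 3.2400 mm/d
ETc = Kc × ET₀ = 0.68 × 3.2400 = 2.2032 mm/d
Over 31 days: 2.2032 × 31 = 68.299 mm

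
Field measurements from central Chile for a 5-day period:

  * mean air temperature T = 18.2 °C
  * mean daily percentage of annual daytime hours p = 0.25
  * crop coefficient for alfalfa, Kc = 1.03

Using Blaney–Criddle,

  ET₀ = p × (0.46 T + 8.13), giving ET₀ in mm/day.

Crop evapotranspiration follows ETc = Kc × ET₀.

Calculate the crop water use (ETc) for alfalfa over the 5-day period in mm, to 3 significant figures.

ET₀ = 0.25 × (0.46 × 18.2 + 8.13) = 0.25 × 16.502 = 4.1255 mm/d
ETc = Kc × ET₀ = 1.03 × 4.1255 = 4.2493 mm/d
Over 5 days: 4.2493 × 5 = 21.247 mm

21.2 mm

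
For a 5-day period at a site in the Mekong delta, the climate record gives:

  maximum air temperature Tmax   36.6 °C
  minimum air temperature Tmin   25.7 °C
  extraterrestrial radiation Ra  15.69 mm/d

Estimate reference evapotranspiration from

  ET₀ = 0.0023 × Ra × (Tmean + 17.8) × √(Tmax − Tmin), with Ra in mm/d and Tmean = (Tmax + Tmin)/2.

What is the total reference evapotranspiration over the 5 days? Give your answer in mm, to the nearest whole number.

Tmean = (36.6 + 25.7)/2 = 31.15 °C
ET₀ = 0.0023 × 15.69 × (31.15 + 17.8) × √10.9 = 0.0023 × 15.69 × 48.95 × 3.3015 = 5.8320 mm/d
Over 5 days: 5.8320 × 5 = 29.160 mm

29 mm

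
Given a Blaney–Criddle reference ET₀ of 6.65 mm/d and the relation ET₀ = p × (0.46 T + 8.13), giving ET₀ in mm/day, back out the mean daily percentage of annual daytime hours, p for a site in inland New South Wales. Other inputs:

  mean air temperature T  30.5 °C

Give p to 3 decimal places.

0.300

p = ET₀ / (0.46 T + 8.13) = 6.65 / (0.46 × 30.5 + 8.13) = 6.65 / 22.160 = 0.3001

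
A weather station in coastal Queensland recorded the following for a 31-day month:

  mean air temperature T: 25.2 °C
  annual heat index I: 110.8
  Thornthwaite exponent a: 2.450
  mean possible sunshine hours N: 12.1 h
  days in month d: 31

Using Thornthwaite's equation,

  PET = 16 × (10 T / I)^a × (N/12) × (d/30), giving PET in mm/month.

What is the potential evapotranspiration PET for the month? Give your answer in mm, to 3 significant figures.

125 mm

10T/I = 10 × 25.2 / 110.8 = 2.2744
(10T/I)^a = 2.2744^2.450 = 7.4873
Uncorrected PET = 16 × 7.4873 = 119.797 mm
Correction = (N/12)(d/30) = (12.1/12)(31/30) = 1.0419
PET = 119.797 × 1.0419 = 124.816 mm/month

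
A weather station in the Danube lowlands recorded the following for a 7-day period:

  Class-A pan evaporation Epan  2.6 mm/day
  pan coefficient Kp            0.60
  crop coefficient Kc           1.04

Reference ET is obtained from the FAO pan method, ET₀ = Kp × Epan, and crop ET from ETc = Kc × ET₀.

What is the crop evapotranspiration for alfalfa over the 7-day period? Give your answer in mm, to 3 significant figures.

ET₀ = 0.60 × 2.6 = 1.5600 mm/d
ETc = Kc × ET₀ = 1.04 × 1.5600 = 1.6224 mm/d
Over 7 days: 1.6224 × 7 = 11.357 mm

11.4 mm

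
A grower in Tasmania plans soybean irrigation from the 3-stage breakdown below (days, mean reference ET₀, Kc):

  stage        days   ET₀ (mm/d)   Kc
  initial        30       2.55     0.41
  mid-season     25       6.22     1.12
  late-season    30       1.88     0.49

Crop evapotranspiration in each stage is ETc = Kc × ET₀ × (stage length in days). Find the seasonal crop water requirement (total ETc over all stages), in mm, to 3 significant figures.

initial: 0.41 × 2.55 × 30 = 31.37 mm
mid-season: 1.12 × 6.22 × 25 = 174.16 mm
late-season: 0.49 × 1.88 × 30 = 27.64 mm
Seasonal total = 233.17 mm

233 mm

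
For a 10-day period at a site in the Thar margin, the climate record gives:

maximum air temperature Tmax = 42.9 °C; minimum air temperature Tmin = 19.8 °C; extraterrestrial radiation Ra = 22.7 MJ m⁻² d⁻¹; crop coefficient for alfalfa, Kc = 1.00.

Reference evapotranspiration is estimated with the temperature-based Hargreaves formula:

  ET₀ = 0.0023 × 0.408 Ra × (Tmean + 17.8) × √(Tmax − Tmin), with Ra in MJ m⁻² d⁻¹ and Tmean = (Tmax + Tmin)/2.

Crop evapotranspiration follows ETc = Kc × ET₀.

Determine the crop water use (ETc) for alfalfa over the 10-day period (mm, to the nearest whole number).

50 mm

Tmean = (42.9 + 19.8)/2 = 31.35 °C
0.408 Ra = 0.408 × 22.7 = 9.2616 mm/d equivalent
ET₀ = 0.0023 × 9.2616 × (31.35 + 17.8) × √23.1 = 0.0023 × 9.2616 × 49.15 × 4.8062 = 5.0320 mm/d
ETc = Kc × ET₀ = 1.00 × 5.0320 = 5.0320 mm/d
Over 10 days: 5.0320 × 10 = 50.320 mm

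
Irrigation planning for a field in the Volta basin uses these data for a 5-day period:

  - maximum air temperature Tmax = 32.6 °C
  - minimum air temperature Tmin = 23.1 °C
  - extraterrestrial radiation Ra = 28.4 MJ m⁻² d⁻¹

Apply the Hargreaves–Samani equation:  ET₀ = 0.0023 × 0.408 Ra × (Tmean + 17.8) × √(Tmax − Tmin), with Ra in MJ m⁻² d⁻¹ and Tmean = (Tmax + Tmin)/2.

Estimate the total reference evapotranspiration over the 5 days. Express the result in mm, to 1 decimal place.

18.7 mm

Tmean = (32.6 + 23.1)/2 = 27.85 °C
0.408 Ra = 0.408 × 28.4 = 11.5872 mm/d equivalent
ET₀ = 0.0023 × 11.5872 × (27.85 + 17.8) × √9.5 = 0.0023 × 11.5872 × 45.65 × 3.0822 = 3.7498 mm/d
Over 5 days: 3.7498 × 5 = 18.749 mm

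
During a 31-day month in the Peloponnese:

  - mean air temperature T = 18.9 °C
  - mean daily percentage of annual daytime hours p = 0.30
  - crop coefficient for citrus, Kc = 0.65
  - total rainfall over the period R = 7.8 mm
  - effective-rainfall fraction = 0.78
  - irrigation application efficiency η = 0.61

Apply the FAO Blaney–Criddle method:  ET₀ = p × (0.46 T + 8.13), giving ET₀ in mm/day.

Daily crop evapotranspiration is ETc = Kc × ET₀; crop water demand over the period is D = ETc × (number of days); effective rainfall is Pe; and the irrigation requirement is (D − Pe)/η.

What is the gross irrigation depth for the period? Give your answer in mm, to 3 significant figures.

157 mm

ET₀ = 0.30 × (0.46 × 18.9 + 8.13) = 0.30 × 16.824 = 5.0472 mm/d
ETc = Kc × ET₀ = 0.65 × 5.0472 = 3.2807 mm/d
Crop demand D = ETc × 31 d = 3.2807 × 31 = 101.702 mm
Pe = 0.78 × 7.8 = 6.084 mm
D − Pe = 101.702 − 6.084 = 95.618 mm
Gross irrigation = 95.618 / 0.61 = 156.751 mm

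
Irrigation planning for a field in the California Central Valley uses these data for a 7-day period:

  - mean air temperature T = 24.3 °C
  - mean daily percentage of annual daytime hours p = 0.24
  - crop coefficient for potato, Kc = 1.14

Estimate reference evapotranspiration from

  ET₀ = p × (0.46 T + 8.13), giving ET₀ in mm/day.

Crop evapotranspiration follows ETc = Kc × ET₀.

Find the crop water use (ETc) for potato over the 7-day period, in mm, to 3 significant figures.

ET₀ = 0.24 × (0.46 × 24.3 + 8.13) = 0.24 × 19.308 = 4.6339 mm/d
ETc = Kc × ET₀ = 1.14 × 4.6339 = 5.2826 mm/d
Over 7 days: 5.2826 × 7 = 36.978 mm

37.0 mm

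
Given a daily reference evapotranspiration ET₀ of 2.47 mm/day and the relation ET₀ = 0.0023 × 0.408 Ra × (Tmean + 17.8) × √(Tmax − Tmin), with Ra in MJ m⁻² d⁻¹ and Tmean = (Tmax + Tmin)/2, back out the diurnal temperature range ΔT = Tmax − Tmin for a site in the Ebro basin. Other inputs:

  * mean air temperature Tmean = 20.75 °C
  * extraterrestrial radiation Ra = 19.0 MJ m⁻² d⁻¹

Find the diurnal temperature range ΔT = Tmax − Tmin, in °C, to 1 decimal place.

√ΔT = ET₀ / [0.0023 × 0.408 × Ra × (Tmean+17.8)] = 2.47 / (0.0023 × 7.7520 × 38.55) = 3.5936
ΔT = 3.5936² = 12.914 °C

12.9 °C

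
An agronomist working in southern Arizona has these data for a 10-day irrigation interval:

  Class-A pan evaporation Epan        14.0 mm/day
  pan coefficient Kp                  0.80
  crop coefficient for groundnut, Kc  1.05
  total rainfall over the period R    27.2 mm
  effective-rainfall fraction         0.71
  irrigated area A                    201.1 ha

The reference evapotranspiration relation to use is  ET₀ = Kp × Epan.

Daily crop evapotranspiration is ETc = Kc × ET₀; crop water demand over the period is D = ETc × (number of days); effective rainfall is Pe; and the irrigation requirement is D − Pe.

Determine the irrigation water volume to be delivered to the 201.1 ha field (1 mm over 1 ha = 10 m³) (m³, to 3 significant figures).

ET₀ = 0.80 × 14.0 = 11.2000 mm/d
ETc = Kc × ET₀ = 1.05 × 11.2000 = 11.7600 mm/d
Crop demand D = ETc × 10 d = 11.7600 × 10 = 117.600 mm
Pe = 0.71 × 27.2 = 19.312 mm
D − Pe = 117.600 − 19.312 = 98.288 mm
Volume = 98.288 mm × 201.1 ha × 10 = 197657.2 m³

198000 m³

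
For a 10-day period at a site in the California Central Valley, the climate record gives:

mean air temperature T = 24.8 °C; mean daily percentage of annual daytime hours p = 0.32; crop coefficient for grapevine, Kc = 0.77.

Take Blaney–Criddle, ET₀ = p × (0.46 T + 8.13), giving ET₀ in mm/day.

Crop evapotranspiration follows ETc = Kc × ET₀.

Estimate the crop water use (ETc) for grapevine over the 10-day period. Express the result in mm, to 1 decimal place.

ET₀ = 0.32 × (0.46 × 24.8 + 8.13) = 0.32 × 19.538 = 6.2522 mm/d
ETc = Kc × ET₀ = 0.77 × 6.2522 = 4.8142 mm/d
Over 10 days: 4.8142 × 10 = 48.142 mm

48.1 mm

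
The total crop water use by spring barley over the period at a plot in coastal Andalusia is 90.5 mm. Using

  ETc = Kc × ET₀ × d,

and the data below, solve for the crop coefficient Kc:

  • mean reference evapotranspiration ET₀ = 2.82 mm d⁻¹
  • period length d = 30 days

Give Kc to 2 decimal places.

ETc = Kc × ET₀ × d  ⇒  Kc = ETc / (ET₀ × d)
Kc = 90.5 / (2.82 × 30) = 90.5 / 84.60 = 1.0697

1.07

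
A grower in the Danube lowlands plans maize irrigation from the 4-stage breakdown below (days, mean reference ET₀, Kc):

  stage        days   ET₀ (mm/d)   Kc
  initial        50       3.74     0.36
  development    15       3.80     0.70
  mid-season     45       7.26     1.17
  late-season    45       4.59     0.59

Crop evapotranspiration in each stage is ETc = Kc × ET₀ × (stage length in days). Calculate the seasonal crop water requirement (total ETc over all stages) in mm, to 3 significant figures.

initial: 0.36 × 3.74 × 50 = 67.32 mm
development: 0.70 × 3.80 × 15 = 39.90 mm
mid-season: 1.17 × 7.26 × 45 = 382.24 mm
late-season: 0.59 × 4.59 × 45 = 121.86 mm
Seasonal total = 611.32 mm

611 mm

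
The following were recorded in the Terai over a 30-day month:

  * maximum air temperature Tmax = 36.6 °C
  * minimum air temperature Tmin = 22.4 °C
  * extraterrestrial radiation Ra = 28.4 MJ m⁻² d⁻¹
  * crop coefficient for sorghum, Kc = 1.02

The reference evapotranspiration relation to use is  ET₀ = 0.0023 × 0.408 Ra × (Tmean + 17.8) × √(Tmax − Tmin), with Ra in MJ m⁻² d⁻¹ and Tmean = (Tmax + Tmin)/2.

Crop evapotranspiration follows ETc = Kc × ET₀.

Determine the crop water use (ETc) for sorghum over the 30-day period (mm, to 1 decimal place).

Tmean = (36.6 + 22.4)/2 = 29.50 °C
0.408 Ra = 0.408 × 28.4 = 11.5872 mm/d equivalent
ET₀ = 0.0023 × 11.5872 × (29.50 + 17.8) × √14.2 = 0.0023 × 11.5872 × 47.30 × 3.7683 = 4.7502 mm/d
ETc = Kc × ET₀ = 1.02 × 4.7502 = 4.8452 mm/d
Over 30 days: 4.8452 × 30 = 145.356 mm

145.4 mm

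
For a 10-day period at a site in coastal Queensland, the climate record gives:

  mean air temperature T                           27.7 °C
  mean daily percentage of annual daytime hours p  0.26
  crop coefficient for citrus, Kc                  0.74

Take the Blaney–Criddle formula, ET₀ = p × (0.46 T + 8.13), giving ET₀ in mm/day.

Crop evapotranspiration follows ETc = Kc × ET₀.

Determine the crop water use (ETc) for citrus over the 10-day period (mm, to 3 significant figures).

40.2 mm

ET₀ = 0.26 × (0.46 × 27.7 + 8.13) = 0.26 × 20.872 = 5.4267 mm/d
ETc = Kc × ET₀ = 0.74 × 5.4267 = 4.0158 mm/d
Over 10 days: 4.0158 × 10 = 40.158 mm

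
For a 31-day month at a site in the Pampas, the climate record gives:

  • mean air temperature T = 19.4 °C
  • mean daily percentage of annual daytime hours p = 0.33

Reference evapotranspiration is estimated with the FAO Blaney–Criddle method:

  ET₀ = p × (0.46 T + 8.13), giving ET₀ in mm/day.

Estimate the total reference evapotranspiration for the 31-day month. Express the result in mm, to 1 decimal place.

174.5 mm

ET₀ = 0.33 × (0.46 × 19.4 + 8.13) = 0.33 × 17.054 = 5.6278 mm/d
Monthly total = 5.6278 × 31 = 174.462 mm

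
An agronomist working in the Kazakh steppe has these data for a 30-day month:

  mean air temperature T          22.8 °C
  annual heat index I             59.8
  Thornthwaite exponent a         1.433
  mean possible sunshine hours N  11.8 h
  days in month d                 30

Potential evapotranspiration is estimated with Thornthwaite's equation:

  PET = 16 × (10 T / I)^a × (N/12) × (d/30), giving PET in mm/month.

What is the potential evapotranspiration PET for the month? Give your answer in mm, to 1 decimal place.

10T/I = 10 × 22.8 / 59.8 = 3.8127
(10T/I)^a = 3.8127^1.433 = 6.8062
Uncorrected PET = 16 × 6.8062 = 108.899 mm
Correction = (N/12)(d/30) = (11.8/12)(30/30) = 0.9833
PET = 108.899 × 0.9833 = 107.080 mm/month

107.1 mm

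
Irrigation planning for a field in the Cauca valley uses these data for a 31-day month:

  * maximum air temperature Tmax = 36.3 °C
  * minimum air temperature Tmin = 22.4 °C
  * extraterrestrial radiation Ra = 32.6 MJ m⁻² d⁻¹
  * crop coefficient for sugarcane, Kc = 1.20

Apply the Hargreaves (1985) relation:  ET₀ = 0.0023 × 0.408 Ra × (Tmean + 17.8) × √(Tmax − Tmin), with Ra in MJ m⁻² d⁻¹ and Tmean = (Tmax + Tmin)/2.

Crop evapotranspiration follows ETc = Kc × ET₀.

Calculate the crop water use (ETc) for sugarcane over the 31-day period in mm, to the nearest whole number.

200 mm

Tmean = (36.3 + 22.4)/2 = 29.35 °C
0.408 Ra = 0.408 × 32.6 = 13.3008 mm/d equivalent
ET₀ = 0.0023 × 13.3008 × (29.35 + 17.8) × √13.9 = 0.0023 × 13.3008 × 47.15 × 3.7283 = 5.3777 mm/d
ETc = Kc × ET₀ = 1.20 × 5.3777 = 6.4532 mm/d
Over 31 days: 6.4532 × 31 = 200.049 mm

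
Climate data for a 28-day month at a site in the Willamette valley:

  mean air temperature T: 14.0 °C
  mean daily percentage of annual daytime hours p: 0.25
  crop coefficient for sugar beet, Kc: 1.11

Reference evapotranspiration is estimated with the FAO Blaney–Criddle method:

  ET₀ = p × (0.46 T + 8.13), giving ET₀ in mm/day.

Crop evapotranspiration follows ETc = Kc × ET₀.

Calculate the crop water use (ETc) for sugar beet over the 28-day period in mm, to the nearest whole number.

ET₀ = 0.25 × (0.46 × 14.0 + 8.13) = 0.25 × 14.570 = 3.6425 mm/d
ETc = Kc × ET₀ = 1.11 × 3.6425 = 4.0432 mm/d
Over 28 days: 4.0432 × 28 = 113.210 mm

113 mm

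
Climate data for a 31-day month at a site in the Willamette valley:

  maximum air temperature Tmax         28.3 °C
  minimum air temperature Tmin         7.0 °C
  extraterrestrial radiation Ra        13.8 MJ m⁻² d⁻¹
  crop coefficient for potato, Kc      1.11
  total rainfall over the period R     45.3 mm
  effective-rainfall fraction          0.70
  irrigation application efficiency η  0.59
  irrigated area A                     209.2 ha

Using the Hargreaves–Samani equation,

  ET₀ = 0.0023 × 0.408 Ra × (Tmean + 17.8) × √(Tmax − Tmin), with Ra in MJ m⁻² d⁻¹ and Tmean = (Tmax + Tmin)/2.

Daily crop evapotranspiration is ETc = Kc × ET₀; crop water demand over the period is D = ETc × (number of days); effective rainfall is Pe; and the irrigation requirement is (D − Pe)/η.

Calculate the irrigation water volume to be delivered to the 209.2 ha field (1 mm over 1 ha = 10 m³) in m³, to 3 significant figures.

Tmean = (28.3 + 7.0)/2 = 17.65 °C
0.408 Ra = 0.408 × 13.8 = 5.6304 mm/d equivalent
ET₀ = 0.0023 × 5.6304 × (17.65 + 17.8) × √21.3 = 0.0023 × 5.6304 × 35.45 × 4.6152 = 2.1187 mm/d
ETc = Kc × ET₀ = 1.11 × 2.1187 = 2.3518 mm/d
Crop demand D = ETc × 31 d = 2.3518 × 31 = 72.906 mm
Pe = 0.70 × 45.3 = 31.710 mm
D − Pe = 72.906 − 31.710 = 41.196 mm
Gross irrigation = 41.196 / 0.59 = 69.824 mm
Volume = 69.824 mm × 209.2 ha × 10 = 146071.8 m³

146000 m³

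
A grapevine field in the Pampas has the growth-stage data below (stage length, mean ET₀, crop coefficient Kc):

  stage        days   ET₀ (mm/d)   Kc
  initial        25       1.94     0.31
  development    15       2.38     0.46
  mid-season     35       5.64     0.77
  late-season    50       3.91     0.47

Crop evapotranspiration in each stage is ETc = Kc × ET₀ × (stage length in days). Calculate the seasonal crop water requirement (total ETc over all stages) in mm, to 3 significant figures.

initial: 0.31 × 1.94 × 25 = 15.04 mm
development: 0.46 × 2.38 × 15 = 16.42 mm
mid-season: 0.77 × 5.64 × 35 = 152.00 mm
late-season: 0.47 × 3.91 × 50 = 91.89 mm
Seasonal total = 275.35 mm

275 mm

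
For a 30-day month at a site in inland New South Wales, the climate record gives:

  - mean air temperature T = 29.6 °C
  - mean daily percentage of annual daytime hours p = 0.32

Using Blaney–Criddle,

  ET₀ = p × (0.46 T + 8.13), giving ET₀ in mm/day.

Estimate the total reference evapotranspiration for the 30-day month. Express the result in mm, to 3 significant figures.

ET₀ = 0.32 × (0.46 × 29.6 + 8.13) = 0.32 × 21.746 = 6.9587 mm/d
Monthly total = 6.9587 × 30 = 208.761 mm

209 mm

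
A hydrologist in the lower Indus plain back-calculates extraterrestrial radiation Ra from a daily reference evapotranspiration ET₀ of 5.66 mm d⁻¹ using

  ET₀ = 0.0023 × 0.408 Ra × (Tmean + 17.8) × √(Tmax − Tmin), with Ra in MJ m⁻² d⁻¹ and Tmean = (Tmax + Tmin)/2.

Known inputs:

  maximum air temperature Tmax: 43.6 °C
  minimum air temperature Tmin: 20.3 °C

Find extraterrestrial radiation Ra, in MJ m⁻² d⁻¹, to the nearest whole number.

25 MJ m⁻² d⁻¹

Tmean = (43.6+20.3)/2 = 31.95 °C; ΔT = 23.3
Ra = ET₀ / [0.0023 × 0.408 × (Tmean+17.8) × √ΔT]
   = 5.66 / (0.0023 × 0.408 × 49.75 × 4.8270) = 25.116 MJ m⁻² d⁻¹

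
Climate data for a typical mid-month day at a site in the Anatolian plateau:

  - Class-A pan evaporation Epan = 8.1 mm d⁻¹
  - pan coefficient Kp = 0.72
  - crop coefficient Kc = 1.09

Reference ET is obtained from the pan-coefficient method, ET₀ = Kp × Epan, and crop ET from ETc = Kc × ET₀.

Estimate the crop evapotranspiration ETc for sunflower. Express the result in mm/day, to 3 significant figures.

6.36 mm/day

ET₀ = 0.72 × 8.1 = 5.8320 mm/d
ETc = Kc × ET₀ = 1.09 × 5.8320 = 6.3569 mm/d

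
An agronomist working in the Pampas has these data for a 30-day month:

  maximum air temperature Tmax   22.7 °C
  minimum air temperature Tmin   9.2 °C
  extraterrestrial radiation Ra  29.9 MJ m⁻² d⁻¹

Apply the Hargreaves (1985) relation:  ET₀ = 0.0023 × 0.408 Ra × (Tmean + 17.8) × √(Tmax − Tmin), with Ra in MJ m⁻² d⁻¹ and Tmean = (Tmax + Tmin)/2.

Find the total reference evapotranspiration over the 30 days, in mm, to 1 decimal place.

Tmean = (22.7 + 9.2)/2 = 15.95 °C
0.408 Ra = 0.408 × 29.9 = 12.1992 mm/d equivalent
ET₀ = 0.0023 × 12.1992 × (15.95 + 17.8) × √13.5 = 0.0023 × 12.1992 × 33.75 × 3.6742 = 3.4793 mm/d
Over 30 days: 3.4793 × 30 = 104.379 mm

104.4 mm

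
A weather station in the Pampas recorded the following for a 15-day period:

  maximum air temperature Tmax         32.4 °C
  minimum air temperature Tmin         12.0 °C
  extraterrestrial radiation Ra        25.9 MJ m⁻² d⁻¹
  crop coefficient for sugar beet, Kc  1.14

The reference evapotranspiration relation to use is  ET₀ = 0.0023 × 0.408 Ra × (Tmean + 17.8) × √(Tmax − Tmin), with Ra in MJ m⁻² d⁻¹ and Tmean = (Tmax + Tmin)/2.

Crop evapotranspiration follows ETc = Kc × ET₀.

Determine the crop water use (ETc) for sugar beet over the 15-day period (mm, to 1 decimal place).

Tmean = (32.4 + 12.0)/2 = 22.20 °C
0.408 Ra = 0.408 × 25.9 = 10.5672 mm/d equivalent
ET₀ = 0.0023 × 10.5672 × (22.20 + 17.8) × √20.4 = 0.0023 × 10.5672 × 40.00 × 4.5166 = 4.3910 mm/d
ETc = Kc × ET₀ = 1.14 × 4.3910 = 5.0057 mm/d
Over 15 days: 5.0057 × 15 = 75.086 mm

75.1 mm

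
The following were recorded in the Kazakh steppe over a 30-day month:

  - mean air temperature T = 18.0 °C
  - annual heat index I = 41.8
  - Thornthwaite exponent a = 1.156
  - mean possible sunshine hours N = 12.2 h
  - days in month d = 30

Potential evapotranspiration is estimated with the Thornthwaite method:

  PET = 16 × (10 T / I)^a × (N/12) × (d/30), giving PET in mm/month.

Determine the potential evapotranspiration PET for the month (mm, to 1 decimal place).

88.0 mm

10T/I = 10 × 18.0 / 41.8 = 4.3062
(10T/I)^a = 4.3062^1.156 = 5.4077
Uncorrected PET = 16 × 5.4077 = 86.523 mm
Correction = (N/12)(d/30) = (12.2/12)(30/30) = 1.0167
PET = 86.523 × 1.0167 = 87.968 mm/month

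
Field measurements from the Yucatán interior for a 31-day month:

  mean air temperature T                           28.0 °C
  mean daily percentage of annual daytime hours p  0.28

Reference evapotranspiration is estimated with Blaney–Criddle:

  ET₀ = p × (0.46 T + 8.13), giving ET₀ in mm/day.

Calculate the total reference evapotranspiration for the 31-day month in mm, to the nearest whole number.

ET₀ = 0.28 × (0.46 × 28.0 + 8.13) = 0.28 × 21.010 = 5.8828 mm/d
Monthly total = 5.8828 × 31 = 182.367 mm

182 mm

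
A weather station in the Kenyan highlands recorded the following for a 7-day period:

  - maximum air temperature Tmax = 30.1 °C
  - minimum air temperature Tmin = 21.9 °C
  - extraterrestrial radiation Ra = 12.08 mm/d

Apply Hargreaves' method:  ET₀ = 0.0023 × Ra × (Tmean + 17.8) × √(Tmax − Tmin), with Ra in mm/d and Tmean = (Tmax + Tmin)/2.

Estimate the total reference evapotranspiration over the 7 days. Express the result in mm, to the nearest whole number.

Tmean = (30.1 + 21.9)/2 = 26.00 °C
ET₀ = 0.0023 × 12.08 × (26.00 + 17.8) × √8.2 = 0.0023 × 12.08 × 43.80 × 2.8636 = 3.4848 mm/d
Over 7 days: 3.4848 × 7 = 24.394 mm

24 mm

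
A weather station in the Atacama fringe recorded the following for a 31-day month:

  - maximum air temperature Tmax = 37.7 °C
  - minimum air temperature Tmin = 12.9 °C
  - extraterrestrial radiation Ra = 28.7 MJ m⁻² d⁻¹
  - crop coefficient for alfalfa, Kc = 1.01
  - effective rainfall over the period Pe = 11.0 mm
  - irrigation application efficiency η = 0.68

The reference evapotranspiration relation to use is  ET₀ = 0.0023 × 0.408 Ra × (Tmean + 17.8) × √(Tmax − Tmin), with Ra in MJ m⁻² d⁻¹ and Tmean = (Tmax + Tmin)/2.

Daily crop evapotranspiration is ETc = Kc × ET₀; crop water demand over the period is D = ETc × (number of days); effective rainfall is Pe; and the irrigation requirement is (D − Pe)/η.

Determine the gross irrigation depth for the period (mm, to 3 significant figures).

250 mm

Tmean = (37.7 + 12.9)/2 = 25.30 °C
0.408 Ra = 0.408 × 28.7 = 11.7096 mm/d equivalent
ET₀ = 0.0023 × 11.7096 × (25.30 + 17.8) × √24.8 = 0.0023 × 11.7096 × 43.10 × 4.9800 = 5.7806 mm/d
ETc = Kc × ET₀ = 1.01 × 5.7806 = 5.8384 mm/d
Crop demand D = ETc × 31 d = 5.8384 × 31 = 180.990 mm
D − Pe = 180.990 − 11.0 = 169.990 mm
Gross irrigation = 169.990 / 0.68 = 249.985 mm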